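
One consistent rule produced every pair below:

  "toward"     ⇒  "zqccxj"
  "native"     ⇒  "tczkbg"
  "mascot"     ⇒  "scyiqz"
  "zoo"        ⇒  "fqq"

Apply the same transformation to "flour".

The shift depends on letter class: consonant t→z is +6, but vowel o→q is +2. Two shifts are in play — +2 for a/e/i/o/u, +6 for every other letter.
Applying it to flour: f(cons)+6=l, l(cons)+6=r, o(vowel)+2=q, u(vowel)+2=w, r(cons)+6=x.

lrqwx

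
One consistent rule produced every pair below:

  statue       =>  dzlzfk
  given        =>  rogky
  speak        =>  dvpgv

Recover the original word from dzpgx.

A repeating key of period 2 is used — shifts +11, +6 over and over.
Reversing it on dzpgx: d−11=s, z−6=t, p−11=e, g−6=a, x−11=m.

steam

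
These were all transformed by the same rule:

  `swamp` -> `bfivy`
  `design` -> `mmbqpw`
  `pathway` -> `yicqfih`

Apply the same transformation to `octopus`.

The shift depends on letter class: consonant s→b is +9, but vowel a→i is +8. The rule splits by letter class: vowels +8, consonants +9.
Applying it to octopus: o(vowel)+8=w, c(cons)+9=l, t(cons)+9=c, o(vowel)+8=w, p(cons)+9=y, u(vowel)+8=c, s(cons)+9=b.

wlcwycb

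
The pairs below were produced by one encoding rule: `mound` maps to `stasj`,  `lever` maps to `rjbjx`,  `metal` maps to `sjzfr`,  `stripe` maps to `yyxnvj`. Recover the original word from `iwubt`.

It's a Vigenère-style cipher with numeric key [6,5]: position i shifts by key[i mod 2].
Undoing it on iwubt: i−6=c, w−5=r, u−6=o, b−5=w, t−6=n.

crown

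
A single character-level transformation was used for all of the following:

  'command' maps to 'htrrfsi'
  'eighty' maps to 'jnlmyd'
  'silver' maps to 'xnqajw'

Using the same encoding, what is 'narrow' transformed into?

Compare letters: c→h is +5, o→t is +5, m→r is +5 — a constant shift. It's a constant shift of +5 (ROT5).
Applying it to narrow: n+5=s, a+5=f, r+5=w, r+5=w, o+5=t, w+5=b.

sfwwtb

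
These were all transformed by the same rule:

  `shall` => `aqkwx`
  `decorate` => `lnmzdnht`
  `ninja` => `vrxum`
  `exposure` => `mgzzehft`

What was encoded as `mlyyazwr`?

Each letter shifts forward by (position + 8), i.e. 8, 9, 10, … — the shift grows by one for each successive letter.
Undoing it on mlyyazwr: m−8=e, l−9=c, y−10=o, y−11=n, a−12=o, z−13=m, w−14=i, r−15=c.

economic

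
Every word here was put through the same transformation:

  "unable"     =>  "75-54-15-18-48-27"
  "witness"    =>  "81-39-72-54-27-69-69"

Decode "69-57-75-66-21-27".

source

u(#21)→75 and n(#14)→54: differences scale by 3, so n = 3·pos + 12. The formula is n = 3×(alphabet index, a=1) + 12.
Reversing it on 69-57-75-66-21-27: 69→(69−12)÷3=19=s, 57→(57−12)÷3=15=o, 75→(75−12)÷3=21=u, 66→(66−12)÷3=18=r, 21→(21−12)÷3=3=c, 27→(27−12)÷3=5=e.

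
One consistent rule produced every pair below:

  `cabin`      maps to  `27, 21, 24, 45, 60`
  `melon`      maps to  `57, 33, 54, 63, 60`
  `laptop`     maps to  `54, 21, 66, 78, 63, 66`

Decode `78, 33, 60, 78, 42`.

tenth

c(#3)→27 and a(#1)→21: differences scale by 3, so n = 3·pos + 18. With a=1..z=26, the number is 3·pos + 18.
Decoding 78, 33, 60, 78, 42: 78→(78−18)÷3=20=t, 33→(33−18)÷3=5=e, 60→(60−18)÷3=14=n, 78→(78−18)÷3=20=t, 42→(42−18)÷3=8=h.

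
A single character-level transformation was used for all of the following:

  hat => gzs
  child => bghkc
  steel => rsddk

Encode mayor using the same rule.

lzxnq

Compare letters: h→g is +25, a→z is +25, t→s is +25 — a constant shift. It's a constant shift of +25 (ROT25).
For mayor: m+25=l, a+25=z, y+25=x, o+25=n, r+25=q.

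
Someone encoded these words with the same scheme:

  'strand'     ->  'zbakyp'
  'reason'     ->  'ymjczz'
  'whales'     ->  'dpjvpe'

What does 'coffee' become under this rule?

jwoppq

In strand: s→z is +7, t→b is +8, r→a is +9, a→k is +10 — the shift increases by 1 each position. Each letter shifts forward by (position + 7), i.e. 7, 8, 9, … — the shift grows by one for each successive letter.
On coffee: c+7=j, o+8=w, f+9=o, f+10=p, e+11=p, e+12=q.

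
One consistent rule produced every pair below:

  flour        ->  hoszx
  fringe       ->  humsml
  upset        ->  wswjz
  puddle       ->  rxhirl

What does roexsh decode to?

In flour: f→h is +2, l→o is +3, o→s is +4, u→z is +5 — the shift increases by 1 each position. Each letter shifts forward by (position + 2), i.e. 2, 3, 4, … — the shift grows by one for each successive letter.
Decoding roexsh: r−2=p, o−3=l, e−4=a, x−5=s, s−6=m, h−7=a.

plasma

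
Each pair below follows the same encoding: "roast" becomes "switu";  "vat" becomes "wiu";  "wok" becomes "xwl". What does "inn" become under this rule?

Vowels shift forward by 8 and consonants shift forward by 1.
For inn: i(vowel)+8=q, n(cons)+1=o, n(cons)+1=o.

qoo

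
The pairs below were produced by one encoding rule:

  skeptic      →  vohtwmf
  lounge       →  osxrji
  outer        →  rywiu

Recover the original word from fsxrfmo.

council

A repeating key of period 2 is used — shifts +3, +4 over and over.
Reversing it on fsxrfmo: f−3=c, s−4=o, x−3=u, r−4=n, f−3=c, m−4=i, o−3=l.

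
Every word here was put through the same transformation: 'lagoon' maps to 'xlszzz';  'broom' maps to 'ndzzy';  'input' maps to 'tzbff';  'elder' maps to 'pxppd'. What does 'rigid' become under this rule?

dtstp

The shift depends on letter class: consonant l→x is +12, but vowel a→l is +11. Two shifts are in play — +11 for a/e/i/o/u, +12 for every other letter.
On rigid: r(cons)+12=d, i(vowel)+11=t, g(cons)+12=s, i(vowel)+11=t, d(cons)+12=p.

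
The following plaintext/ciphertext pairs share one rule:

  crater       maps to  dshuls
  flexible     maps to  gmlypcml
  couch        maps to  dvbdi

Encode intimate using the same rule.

poupnhul

The shift depends on letter class: consonant c→d is +1, but vowel a→h is +7. The rule splits by letter class: vowels +7, consonants +1.
For intimate: i(vowel)+7=p, n(cons)+1=o, t(cons)+1=u, i(vowel)+7=p, m(cons)+1=n, a(vowel)+7=h, t(cons)+1=u, e(vowel)+7=l.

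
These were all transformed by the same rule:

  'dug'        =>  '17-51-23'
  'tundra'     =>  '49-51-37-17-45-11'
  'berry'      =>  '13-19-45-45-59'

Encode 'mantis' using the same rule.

35-11-37-49-27-47

With a=1..z=26, the number is 2·pos + 9.
For mantis: m=13→35, a=1→11, n=14→37, t=20→49, i=9→27, s=19→47.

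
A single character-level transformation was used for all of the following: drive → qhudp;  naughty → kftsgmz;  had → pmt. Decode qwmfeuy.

Two steps: reverse the string, then apply a Caesar shift of +12.
Undoing it on qwmfeuy: shift back: q−12=e, w−12=k, m−12=a, f−12=t, e−12=s, u−12=i, y−12=m → ekatsim; then reverse → mistake.

mistake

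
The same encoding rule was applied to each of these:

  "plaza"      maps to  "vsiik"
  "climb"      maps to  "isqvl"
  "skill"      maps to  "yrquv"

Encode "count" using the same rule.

ivcwd

The shift increases by 1 at each position, starting from +6: 6, 7, 8, ….
On count: c+6=i, o+7=v, u+8=c, n+9=w, t+10=d.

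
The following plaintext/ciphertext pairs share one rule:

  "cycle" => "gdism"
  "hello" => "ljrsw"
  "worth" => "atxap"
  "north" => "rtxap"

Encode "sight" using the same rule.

In cycle: c→g is +4, y→d is +5, c→i is +6, l→s is +7 — the shift increases by 1 each position. Letter i (0-indexed) is shifted by i+4, so successive shifts are 4, 5, 6, ….
Applying it to sight: s+4=w, i+5=n, g+6=m, h+7=o, t+8=b.

wnmob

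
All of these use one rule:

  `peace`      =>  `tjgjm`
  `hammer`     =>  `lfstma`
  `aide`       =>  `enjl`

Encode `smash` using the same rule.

wrgzp

In peace: p→t is +4, e→j is +5, a→g is +6, c→j is +7 — the shift increases by 1 each position. Each letter shifts forward by (position + 4), i.e. 4, 5, 6, … — the shift grows by one for each successive letter.
For smash: s+4=w, m+5=r, a+6=g, s+7=z, h+8=p.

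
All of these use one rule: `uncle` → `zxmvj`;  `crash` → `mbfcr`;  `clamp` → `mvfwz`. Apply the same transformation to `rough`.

btzqr

The rule splits by letter class: vowels +5, consonants +10.
On rough: r(cons)+10=b, o(vowel)+5=t, u(vowel)+5=z, g(cons)+10=q, h(cons)+10=r.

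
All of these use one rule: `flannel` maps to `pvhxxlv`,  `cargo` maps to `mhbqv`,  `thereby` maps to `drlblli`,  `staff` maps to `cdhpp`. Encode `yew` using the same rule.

ilg

The shift depends on letter class: consonant f→p is +10, but vowel a→h is +7. The rule splits by letter class: vowels +7, consonants +10.
For yew: y(cons)+10=i, e(vowel)+7=l, w(cons)+10=g.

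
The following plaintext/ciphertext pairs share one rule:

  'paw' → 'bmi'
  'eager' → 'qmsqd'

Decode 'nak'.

Compare letters: p→b is +12, a→m is +12, w→i is +12 — a constant shift. Every letter moves 12 places later in the alphabet, wrapping around z→a.
Decoding nak: n−12=b, a−12=o, k−12=y.

boy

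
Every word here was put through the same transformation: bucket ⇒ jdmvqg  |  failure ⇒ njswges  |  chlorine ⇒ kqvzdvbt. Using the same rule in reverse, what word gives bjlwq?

In bucket: b→j is +8, u→d is +9, c→m is +10, k→v is +11 — the shift increases by 1 each position. Each letter shifts forward by (position + 8), i.e. 8, 9, 10, … — the shift grows by one for each successive letter.
Undoing it on bjlwq: b−8=t, j−9=a, l−10=b, w−11=l, q−12=e.

table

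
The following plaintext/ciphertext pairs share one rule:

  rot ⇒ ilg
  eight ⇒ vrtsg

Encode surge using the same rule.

Each pair mirrors across the alphabet (r↔i, o↔l, t↔g): positions sum to 25. This is the alphabet-reversal cipher (Atbash): a becomes z, b becomes y, etc.
Applying it to surge: s↔h, u↔f, r↔i, g↔t, e↔v.

hfitv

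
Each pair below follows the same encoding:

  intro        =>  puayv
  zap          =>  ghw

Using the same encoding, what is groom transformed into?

Compare letters: i→p is +7, n→u is +7, t→a is +7 — a constant shift. Every letter moves 7 places later in the alphabet, wrapping around z→a.
On groom: g+7=n, r+7=y, o+7=v, o+7=v, m+7=t.

nyvvt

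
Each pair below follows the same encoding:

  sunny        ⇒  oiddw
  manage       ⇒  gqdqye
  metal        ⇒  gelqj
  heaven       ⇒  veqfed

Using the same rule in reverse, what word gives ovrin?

Each letter's alphabet position (a=0..z=25) is mapped through 23·x+16 mod 26 — an affine cipher.
Reversing it on ovrin: o(14)→17·(14−16)≡18=s; v(21)→17·(21−16)≡7=h; r(17)→17·(17−16)≡17=r; i(8)→17·(8−16)≡20=u; n(13)→17·(13−16)≡1=b (all mod 26).

shrub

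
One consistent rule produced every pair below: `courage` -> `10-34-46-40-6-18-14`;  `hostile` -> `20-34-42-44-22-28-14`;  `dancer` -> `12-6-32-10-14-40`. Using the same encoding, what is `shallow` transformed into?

Each letter becomes 2×(its alphabet position, a=1..z=26) + 4.
Applying it to shallow: s=19→42, h=8→20, a=1→6, l=12→28, l=12→28, o=15→34, w=23→50.

42-20-6-28-28-34-50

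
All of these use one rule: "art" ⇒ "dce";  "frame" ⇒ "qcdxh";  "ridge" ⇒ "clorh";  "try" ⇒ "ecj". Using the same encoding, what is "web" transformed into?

hhm

The shift depends on letter class: consonant r→c is +11, but vowel a→d is +3. The rule splits by letter class: vowels +3, consonants +11.
On web: w(cons)+11=h, e(vowel)+3=h, b(cons)+11=m.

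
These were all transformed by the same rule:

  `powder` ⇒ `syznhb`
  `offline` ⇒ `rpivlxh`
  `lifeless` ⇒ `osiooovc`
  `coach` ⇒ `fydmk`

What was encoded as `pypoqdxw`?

momentum

Shifts by position in powder: pos 0: p→s (+3), pos 1: o→y (+10), pos 2: w→z (+3), pos 3: d→n (+10) — repeating every 2. A repeating key of period 2 is used — shifts +3, +10 over and over.
Undoing it on pypoqdxw: p−3=m, y−10=o, p−3=m, o−10=e, q−3=n, d−10=t, x−3=u, w−10=m.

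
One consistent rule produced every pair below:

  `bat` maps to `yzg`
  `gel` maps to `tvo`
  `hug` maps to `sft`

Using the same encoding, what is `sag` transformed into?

hzt

Each pair mirrors across the alphabet (b↔y, a↔z, t↔g): positions sum to 25. This is the alphabet-reversal cipher (Atbash): a becomes z, b becomes y, etc.
Applying it to sag: s↔h, a↔z, g↔t.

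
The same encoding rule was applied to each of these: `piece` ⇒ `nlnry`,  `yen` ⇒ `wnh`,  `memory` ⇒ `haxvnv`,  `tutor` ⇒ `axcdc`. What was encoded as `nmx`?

ode

Two steps: reverse the string, then apply a Caesar shift of +9.
Undoing it on nmx: shift back: n−9=e, m−9=d, x−9=o → edo; then reverse → ode.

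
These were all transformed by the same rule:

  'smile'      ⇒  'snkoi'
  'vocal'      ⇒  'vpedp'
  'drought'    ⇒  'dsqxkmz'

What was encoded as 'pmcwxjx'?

platter

In smile: s→s is +0, m→n is +1, i→k is +2, l→o is +3 — the shift increases by 1 each position. Each letter shifts forward by its position index (0, 1, 2, …) — the shift grows by one for each successive letter.
Undoing it on pmcwxjx: p−0=p, m−1=l, c−2=a, w−3=t, x−4=t, j−5=e, x−6=r.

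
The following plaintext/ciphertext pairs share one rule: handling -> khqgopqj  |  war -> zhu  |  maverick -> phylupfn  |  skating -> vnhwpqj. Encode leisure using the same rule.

olpvbul

The shift depends on letter class: consonant h→k is +3, but vowel a→h is +7. Two shifts are in play — +7 for a/e/i/o/u, +3 for every other letter.
On leisure: l(cons)+3=o, e(vowel)+7=l, i(vowel)+7=p, s(cons)+3=v, u(vowel)+7=b, r(cons)+3=u, e(vowel)+7=l.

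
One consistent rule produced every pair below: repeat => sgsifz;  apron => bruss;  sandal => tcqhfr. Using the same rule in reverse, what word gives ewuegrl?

durable

In repeat: r→s is +1, e→g is +2, p→s is +3, e→i is +4 — the shift increases by 1 each position. Letter i (0-indexed) is shifted by i+1, so successive shifts are 1, 2, 3, ….
Decoding ewuegrl: e−1=d, w−2=u, u−3=r, e−4=a, g−5=b, r−6=l, l−7=e.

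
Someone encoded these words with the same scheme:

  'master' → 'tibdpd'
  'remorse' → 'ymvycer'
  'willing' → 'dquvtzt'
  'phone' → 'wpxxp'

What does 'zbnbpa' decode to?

stereo

In master: m→t is +7, a→i is +8, s→b is +9, t→d is +10 — the shift increases by 1 each position. The shift increases by 1 at each position, starting from +7: 7, 8, 9, ….
Undoing it on zbnbpa: z−7=s, b−8=t, n−9=e, b−10=r, p−11=e, a−12=o.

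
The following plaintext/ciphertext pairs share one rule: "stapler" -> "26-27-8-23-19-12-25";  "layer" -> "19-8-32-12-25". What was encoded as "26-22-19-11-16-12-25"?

soldier

s is letter #19 and maps to 26: an offset of 7. Each letter is replaced by its alphabet position (a=1..z=26) + 7.
Reversing it on 26-22-19-11-16-12-25: 26→(26−7)÷1=19=s, 22→(22−7)÷1=15=o, 19→(19−7)÷1=12=l, 11→(11−7)÷1=4=d, 16→(16−7)÷1=9=i, 12→(12−7)÷1=5=e, 25→(25−7)÷1=18=r.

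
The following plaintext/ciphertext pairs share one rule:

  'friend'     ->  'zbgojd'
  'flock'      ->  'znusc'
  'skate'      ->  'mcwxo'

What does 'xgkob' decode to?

Each letter's alphabet position (a=0..z=25) is mapped through 11·x+22 mod 26 — an affine cipher.
Reversing it on xgkob: x(23)→19·(23−22)≡19=t; g(6)→19·(6−22)≡8=i; k(10)→19·(10−22)≡6=g; o(14)→19·(14−22)≡4=e; b(1)→19·(1−22)≡17=r (all mod 26).

tiger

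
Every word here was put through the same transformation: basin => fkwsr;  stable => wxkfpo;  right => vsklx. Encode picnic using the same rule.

tsgrsg

The shift depends on letter class: consonant b→f is +4, but vowel a→k is +10. The rule splits by letter class: vowels +10, consonants +4.
Applying it to picnic: p(cons)+4=t, i(vowel)+10=s, c(cons)+4=g, n(cons)+4=r, i(vowel)+10=s, c(cons)+4=g.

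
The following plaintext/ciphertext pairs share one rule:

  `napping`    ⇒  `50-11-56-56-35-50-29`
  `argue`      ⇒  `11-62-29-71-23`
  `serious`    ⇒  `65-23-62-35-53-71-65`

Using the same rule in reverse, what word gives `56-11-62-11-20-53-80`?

Each letter becomes 3×(its alphabet position, a=1..z=26) + 8.
Reversing it on 56-11-62-11-20-53-80: 56→(56−8)÷3=16=p, 11→(11−8)÷3=1=a, 62→(62−8)÷3=18=r, 11→(11−8)÷3=1=a, 20→(20−8)÷3=4=d, 53→(53−8)÷3=15=o, 80→(80−8)÷3=24=x.

paradox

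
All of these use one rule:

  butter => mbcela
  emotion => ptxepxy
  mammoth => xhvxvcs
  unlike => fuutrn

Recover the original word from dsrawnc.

slipper

Shifts by position in butter: pos 0: b→m (+11), pos 1: u→b (+7), pos 2: t→c (+9), pos 3: t→e (+11), pos 4: e→l (+7), pos 5: r→a (+9) — repeating every 3. A repeating key of period 3 is used — shifts +11, +7, +9 over and over.
Reversing it on dsrawnc: d−11=s, s−7=l, r−9=i, a−11=p, w−7=p, n−9=e, c−11=r.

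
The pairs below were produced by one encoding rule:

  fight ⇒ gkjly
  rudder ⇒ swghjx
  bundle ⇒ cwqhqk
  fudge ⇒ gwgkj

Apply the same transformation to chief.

djlik

The shift increases by 1 at each position, starting from +1: 1, 2, 3, ….
On chief: c+1=d, h+2=j, i+3=l, e+4=i, f+5=k.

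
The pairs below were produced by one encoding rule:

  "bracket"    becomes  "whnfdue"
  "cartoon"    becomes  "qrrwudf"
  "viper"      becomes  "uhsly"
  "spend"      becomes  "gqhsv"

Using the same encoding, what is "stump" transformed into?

spxwv

The output letters match the input read backwards, each shifted +3: bracket reversed is tekcarb. Two steps: reverse the string, then apply a Caesar shift of +3.
Applying it to stump: reverse → pmuts; then shift: p+3=s, m+3=p, u+3=x, t+3=w, s+3=v.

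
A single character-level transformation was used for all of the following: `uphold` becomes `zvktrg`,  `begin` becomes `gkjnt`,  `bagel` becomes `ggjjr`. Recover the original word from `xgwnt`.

Shifts by position in uphold: pos 0: u→z (+5), pos 1: p→v (+6), pos 2: h→k (+3), pos 3: o→t (+5), pos 4: l→r (+6), pos 5: d→g (+3) — repeating every 3. The shifts repeat in a cycle of length 3: positions 0,1,… shift by +5, +6, +3, then the pattern repeats.
Decoding xgwnt: x−5=s, g−6=a, w−3=t, n−5=i, t−6=n.

satin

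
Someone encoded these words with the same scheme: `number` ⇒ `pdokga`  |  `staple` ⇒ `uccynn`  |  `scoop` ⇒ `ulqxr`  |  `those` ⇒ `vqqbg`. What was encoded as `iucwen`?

glance

Shifts by position in number: pos 0: n→p (+2), pos 1: u→d (+9), pos 2: m→o (+2), pos 3: b→k (+9) — repeating every 2. It's a Vigenère-style cipher with numeric key [2,9]: position i shifts by key[i mod 2].
Reversing it on iucwen: i−2=g, u−9=l, c−2=a, w−9=n, e−2=c, n−9=e.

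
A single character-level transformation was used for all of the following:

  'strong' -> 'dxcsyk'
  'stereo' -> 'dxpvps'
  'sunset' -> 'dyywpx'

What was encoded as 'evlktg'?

tragic

Shifts by position in strong: pos 0: s→d (+11), pos 1: t→x (+4), pos 2: r→c (+11), pos 3: o→s (+4) — repeating every 2. A repeating key of period 2 is used — shifts +11, +4 over and over.
Decoding evlktg: e−11=t, v−4=r, l−11=a, k−4=g, t−11=i, g−4=c.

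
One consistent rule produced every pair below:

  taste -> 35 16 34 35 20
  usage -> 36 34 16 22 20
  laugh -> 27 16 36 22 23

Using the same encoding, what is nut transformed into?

Each letter is replaced by its alphabet position (a=1..z=26) + 15.
On nut: n=14→29, u=21→36, t=20→35.

29 36 35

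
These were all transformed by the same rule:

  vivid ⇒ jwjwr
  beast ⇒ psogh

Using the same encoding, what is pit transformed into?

Compare letters: v→j is +14, i→w is +14, v→j is +14 — a constant shift. Each letter is shifted forward by 14 in the alphabet (a Caesar shift of +14).
On pit: p+14=d, i+14=w, t+14=h.

dwh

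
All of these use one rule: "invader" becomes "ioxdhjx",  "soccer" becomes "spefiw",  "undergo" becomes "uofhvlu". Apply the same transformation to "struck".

sutxgp

In invader: i→i is +0, n→o is +1, v→x is +2, a→d is +3 — the shift increases by 1 each position. The shift increases by 1 at each position, starting from +0: 0, 1, 2, ….
Applying it to struck: s+0=s, t+1=u, r+2=t, u+3=x, c+4=g, k+5=p.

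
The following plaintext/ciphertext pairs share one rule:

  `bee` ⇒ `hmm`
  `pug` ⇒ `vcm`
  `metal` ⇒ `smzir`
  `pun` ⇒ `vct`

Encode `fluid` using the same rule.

The shift depends on letter class: consonant b→h is +6, but vowel e→m is +8. Vowels shift forward by 8 and consonants shift forward by 6.
Applying it to fluid: f(cons)+6=l, l(cons)+6=r, u(vowel)+8=c, i(vowel)+8=q, d(cons)+6=j.

lrcqj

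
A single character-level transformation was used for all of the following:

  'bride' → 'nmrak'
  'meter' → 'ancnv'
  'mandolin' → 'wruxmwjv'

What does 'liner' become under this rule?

anwru

The output letters match the input read backwards, each shifted +9: bride reversed is edirb. Two steps: reverse the string, then apply a Caesar shift of +9.
On liner: reverse → renil; then shift: r+9=a, e+9=n, n+9=w, i+9=r, l+9=u.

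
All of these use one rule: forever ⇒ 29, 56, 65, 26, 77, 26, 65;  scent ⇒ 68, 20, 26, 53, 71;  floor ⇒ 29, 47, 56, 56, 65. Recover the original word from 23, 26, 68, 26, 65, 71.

desert

With a=1..z=26, the number is 3·pos + 11.
Reversing it on 23, 26, 68, 26, 65, 71: 23→(23−11)÷3=4=d, 26→(26−11)÷3=5=e, 68→(68−11)÷3=19=s, 26→(26−11)÷3=5=e, 65→(65−11)÷3=18=r, 71→(71−11)÷3=20=t.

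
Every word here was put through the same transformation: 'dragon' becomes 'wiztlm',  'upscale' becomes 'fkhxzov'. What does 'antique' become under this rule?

zmgrjfv

Each letter is replaced by its mirror in the alphabet: a↔z, b↔y, c↔x, and so on (the Atbash cipher).
For antique: a↔z, n↔m, t↔g, i↔r, q↔j, u↔f, e↔v.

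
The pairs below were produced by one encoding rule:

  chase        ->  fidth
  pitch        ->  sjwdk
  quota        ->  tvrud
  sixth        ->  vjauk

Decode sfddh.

Shifts by position in chase: pos 0: c→f (+3), pos 1: h→i (+1), pos 2: a→d (+3), pos 3: s→t (+1) — repeating every 2. It's a Vigenère-style cipher with numeric key [3,1]: position i shifts by key[i mod 2].
Reversing it on sfddh: s−3=p, f−1=e, d−3=a, d−1=c, h−3=e.

peace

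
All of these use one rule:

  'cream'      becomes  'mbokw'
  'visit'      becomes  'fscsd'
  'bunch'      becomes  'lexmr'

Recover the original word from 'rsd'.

hit

Compare letters: c→m is +10, r→b is +10, e→o is +10 — a constant shift. This is a Caesar cipher with shift 10.
Decoding rsd: r−10=h, s−10=i, d−10=t.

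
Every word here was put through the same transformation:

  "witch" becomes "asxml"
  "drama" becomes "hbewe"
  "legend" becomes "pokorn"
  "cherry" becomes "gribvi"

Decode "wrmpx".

Shifts by position in witch: pos 0: w→a (+4), pos 1: i→s (+10), pos 2: t→x (+4), pos 3: c→m (+10) — repeating every 2. The shifts repeat in a cycle of length 2: positions 0,1,… shift by +4, +10, then the pattern repeats.
Reversing it on wrmpx: w−4=s, r−10=h, m−4=i, p−10=f, x−4=t.

shift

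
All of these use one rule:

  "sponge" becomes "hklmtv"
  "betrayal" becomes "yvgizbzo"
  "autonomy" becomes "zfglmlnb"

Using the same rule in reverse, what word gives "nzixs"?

march

Each pair mirrors across the alphabet (s↔h, p↔k, o↔l): positions sum to 25. This is the alphabet-reversal cipher (Atbash): a becomes z, b becomes y, etc.
Decoding nzixs: n↔m, z↔a, i↔r, x↔c, s↔h.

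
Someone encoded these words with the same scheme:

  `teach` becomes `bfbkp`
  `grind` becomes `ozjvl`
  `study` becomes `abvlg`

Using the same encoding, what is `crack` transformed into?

kzbks

The shift depends on letter class: consonant t→b is +8, but vowel e→f is +1. The rule splits by letter class: vowels +1, consonants +8.
For crack: c(cons)+8=k, r(cons)+8=z, a(vowel)+1=b, c(cons)+8=k, k(cons)+8=s.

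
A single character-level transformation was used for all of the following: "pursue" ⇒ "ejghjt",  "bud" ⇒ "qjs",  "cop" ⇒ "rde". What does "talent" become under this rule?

Compare letters: p→e is +15, u→j is +15, r→g is +15 — a constant shift. Each letter is shifted forward by 15 in the alphabet (a Caesar shift of +15).
On talent: t+15=i, a+15=p, l+15=a, e+15=t, n+15=c, t+15=i.

ipatci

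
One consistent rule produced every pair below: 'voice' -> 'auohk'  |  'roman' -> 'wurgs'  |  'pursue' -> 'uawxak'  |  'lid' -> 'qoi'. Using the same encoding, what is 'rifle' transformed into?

The shift depends on letter class: consonant v→a is +5, but vowel o→u is +6. The rule splits by letter class: vowels +6, consonants +5.
For rifle: r(cons)+5=w, i(vowel)+6=o, f(cons)+5=k, l(cons)+5=q, e(vowel)+6=k.

wokqk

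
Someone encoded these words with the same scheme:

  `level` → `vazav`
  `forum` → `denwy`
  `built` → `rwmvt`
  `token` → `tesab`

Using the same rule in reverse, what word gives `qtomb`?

l(11)→v(21) and e(4)→a(0) fit y≡3x+14 (mod 26); the inverse of 3 mod 26 is 9. This is an affine cipher: with a=0,…,z=25, each position x becomes (3x+14) mod 26.
Reversing it on qtomb: q(16)→9·(16−14)≡18=s; t(19)→9·(19−14)≡19=t; o(14)→9·(14−14)≡0=a; m(12)→9·(12−14)≡8=i; b(1)→9·(1−14)≡13=n (all mod 26).

stain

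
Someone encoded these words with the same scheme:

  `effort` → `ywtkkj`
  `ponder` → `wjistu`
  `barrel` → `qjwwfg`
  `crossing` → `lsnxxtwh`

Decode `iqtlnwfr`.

marigold

The output letters match the input read backwards, each shifted +5: effort reversed is troffe. Two steps: reverse the string, then apply a Caesar shift of +5.
Undoing it on iqtlnwfr: shift back: i−5=d, q−5=l, t−5=o, l−5=g, n−5=i, w−5=r, f−5=a, r−5=m → dlogiram; then reverse → marigold.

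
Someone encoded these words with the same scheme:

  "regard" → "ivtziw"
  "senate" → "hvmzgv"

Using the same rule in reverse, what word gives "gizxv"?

trace

This is the alphabet-reversal cipher (Atbash): a becomes z, b becomes y, etc.
Reversing it on gizxv: g↔t, i↔r, z↔a, x↔c, v↔e.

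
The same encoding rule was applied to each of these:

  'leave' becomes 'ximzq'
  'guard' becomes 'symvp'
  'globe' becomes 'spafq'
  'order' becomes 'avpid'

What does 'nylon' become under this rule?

Shifts by position in leave: pos 0: l→x (+12), pos 1: e→i (+4), pos 2: a→m (+12), pos 3: v→z (+4) — repeating every 2. A repeating key of period 2 is used — shifts +12, +4 over and over.
On nylon: n+12=z, y+4=c, l+12=x, o+4=s, n+12=z.

zcxsz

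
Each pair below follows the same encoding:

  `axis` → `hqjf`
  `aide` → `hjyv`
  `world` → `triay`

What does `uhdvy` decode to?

Each letter's alphabet position (a=0..z=25) is mapped through 23·x+7 mod 26 — an affine cipher.
Undoing it on uhdvy: u(20)→17·(20−7)≡13=n; h(7)→17·(7−7)≡0=a; d(3)→17·(3−7)≡10=k; v(21)→17·(21−7)≡4=e; y(24)→17·(24−7)≡3=d (all mod 26).

naked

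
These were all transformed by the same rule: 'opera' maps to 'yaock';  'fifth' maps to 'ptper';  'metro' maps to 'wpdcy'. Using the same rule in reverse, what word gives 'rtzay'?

hippo

Shifts by position in opera: pos 0: o→y (+10), pos 1: p→a (+11), pos 2: e→o (+10), pos 3: r→c (+11) — repeating every 2. It's a Vigenère-style cipher with numeric key [10,11]: position i shifts by key[i mod 2].
Undoing it on rtzay: r−10=h, t−11=i, z−10=p, a−11=p, y−10=o.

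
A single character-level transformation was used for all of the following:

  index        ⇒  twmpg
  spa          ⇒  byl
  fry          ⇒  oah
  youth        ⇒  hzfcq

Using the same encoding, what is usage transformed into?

The shift depends on letter class: consonant n→w is +9, but vowel i→t is +11. Two shifts are in play — +11 for a/e/i/o/u, +9 for every other letter.
On usage: u(vowel)+11=f, s(cons)+9=b, a(vowel)+11=l, g(cons)+9=p, e(vowel)+11=p.

fblpp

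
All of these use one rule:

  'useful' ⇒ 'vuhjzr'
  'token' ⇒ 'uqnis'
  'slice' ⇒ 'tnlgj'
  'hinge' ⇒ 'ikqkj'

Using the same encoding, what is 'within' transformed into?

In useful: u→v is +1, s→u is +2, e→h is +3, f→j is +4 — the shift increases by 1 each position. The shift increases by 1 at each position, starting from +1: 1, 2, 3, ….
On within: w+1=x, i+2=k, t+3=w, h+4=l, i+5=n, n+6=t.

xkwlnt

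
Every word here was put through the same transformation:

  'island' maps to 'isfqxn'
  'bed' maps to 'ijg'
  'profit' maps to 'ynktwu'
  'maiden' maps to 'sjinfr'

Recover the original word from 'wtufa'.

The output letters match the input read backwards, each shifted +5: island reversed is dnalsi. Read the word backwards and shift each letter +5.
Reversing it on wtufa: shift back: w−5=r, t−5=o, u−5=p, f−5=a, a−5=v → ropav; then reverse → vapor.

vapor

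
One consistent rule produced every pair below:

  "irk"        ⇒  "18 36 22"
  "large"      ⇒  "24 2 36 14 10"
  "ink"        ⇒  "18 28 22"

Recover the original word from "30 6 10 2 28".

i(#9)→18 and r(#18)→36: differences scale by 2, so n = 2·pos + 0. With a=1..z=26, the number is 2·pos.
Decoding 30 6 10 2 28: 30→(30−0)÷2=15=o, 6→(6−0)÷2=3=c, 10→(10−0)÷2=5=e, 2→(2−0)÷2=1=a, 28→(28−0)÷2=14=n.

ocean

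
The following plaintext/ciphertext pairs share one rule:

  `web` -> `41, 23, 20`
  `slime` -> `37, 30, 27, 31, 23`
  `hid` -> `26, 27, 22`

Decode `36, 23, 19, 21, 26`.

w is letter #23 and maps to 41: an offset of 18. Letters become their 1-based position plus 18 (so a→19, b→20, …).
Undoing it on 36, 23, 19, 21, 26: 36→(36−18)÷1=18=r, 23→(23−18)÷1=5=e, 19→(19−18)÷1=1=a, 21→(21−18)÷1=3=c, 26→(26−18)÷1=8=h.

reach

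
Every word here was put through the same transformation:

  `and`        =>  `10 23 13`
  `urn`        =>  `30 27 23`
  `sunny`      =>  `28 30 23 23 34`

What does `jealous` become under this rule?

19 14 10 21 24 30 28

a is letter #1 and maps to 10: an offset of 9. Letters become their 1-based position plus 9 (so a→10, b→11, …).
For jealous: j=10→19, e=5→14, a=1→10, l=12→21, o=15→24, u=21→30, s=19→28.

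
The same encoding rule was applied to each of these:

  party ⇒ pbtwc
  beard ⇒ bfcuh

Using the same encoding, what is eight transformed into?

ejikx

In party: p→p is +0, a→b is +1, r→t is +2, t→w is +3 — the shift increases by 1 each position. Each letter shifts forward by its position index (0, 1, 2, …) — the shift grows by one for each successive letter.
For eight: e+0=e, i+1=j, g+2=i, h+3=k, t+4=x.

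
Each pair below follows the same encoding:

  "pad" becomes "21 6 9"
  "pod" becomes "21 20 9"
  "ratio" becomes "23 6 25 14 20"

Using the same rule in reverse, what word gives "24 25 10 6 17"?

Each letter is replaced by its alphabet position (a=1..z=26) + 5.
Decoding 24 25 10 6 17: 24→(24−5)÷1=19=s, 25→(25−5)÷1=20=t, 10→(10−5)÷1=5=e, 6→(6−5)÷1=1=a, 17→(17−5)÷1=12=l.

steal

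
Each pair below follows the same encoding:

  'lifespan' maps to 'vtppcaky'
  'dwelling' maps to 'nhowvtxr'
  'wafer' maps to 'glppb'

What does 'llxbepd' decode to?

banquet

Shifts by position in lifespan: pos 0: l→v (+10), pos 1: i→t (+11), pos 2: f→p (+10), pos 3: e→p (+11) — repeating every 2. It's a Vigenère-style cipher with numeric key [10,11]: position i shifts by key[i mod 2].
Decoding llxbepd: l−10=b, l−11=a, x−10=n, b−11=q, e−10=u, p−11=e, d−10=t.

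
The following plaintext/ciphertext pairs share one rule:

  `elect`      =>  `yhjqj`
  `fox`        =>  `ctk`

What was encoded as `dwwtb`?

worry

The output letters match the input read backwards, each shifted +5: elect reversed is tcele. Two steps: reverse the string, then apply a Caesar shift of +5.
Undoing it on dwwtb: shift back: d−5=y, w−5=r, w−5=r, t−5=o, b−5=w → yrrow; then reverse → worry.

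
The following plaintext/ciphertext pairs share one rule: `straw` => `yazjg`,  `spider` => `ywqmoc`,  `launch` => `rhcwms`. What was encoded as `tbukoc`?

number

In straw: s→y is +6, t→a is +7, r→z is +8, a→j is +9 — the shift increases by 1 each position. Letter i (0-indexed) is shifted by i+6, so successive shifts are 6, 7, 8, ….
Undoing it on tbukoc: t−6=n, b−7=u, u−8=m, k−9=b, o−10=e, c−11=r.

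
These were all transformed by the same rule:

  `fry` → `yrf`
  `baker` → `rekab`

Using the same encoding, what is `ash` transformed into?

The word is simply reversed.
On ash: reverse → hsa.

hsa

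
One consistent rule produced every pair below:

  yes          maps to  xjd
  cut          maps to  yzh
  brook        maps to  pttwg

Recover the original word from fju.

The output letters match the input read backwards, each shifted +5: yes reversed is sey. The word is reversed, then every letter is shifted forward by 5.
Reversing it on fju: shift back: f−5=a, j−5=e, u−5=p → aep; then reverse → pea.

pea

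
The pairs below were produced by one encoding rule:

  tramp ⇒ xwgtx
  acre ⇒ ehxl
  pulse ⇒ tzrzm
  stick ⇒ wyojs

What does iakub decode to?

In tramp: t→x is +4, r→w is +5, a→g is +6, m→t is +7 — the shift increases by 1 each position. Letter i (0-indexed) is shifted by i+4, so successive shifts are 4, 5, 6, ….
Decoding iakub: i−4=e, a−5=v, k−6=e, u−7=n, b−8=t.

event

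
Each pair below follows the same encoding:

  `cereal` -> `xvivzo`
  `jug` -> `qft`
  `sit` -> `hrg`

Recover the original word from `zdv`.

Each pair mirrors across the alphabet (c↔x, e↔v, r↔i): positions sum to 25. Letters are reflected about the middle of the alphabet (position → 25−position): Atbash.
Reversing it on zdv: z↔a, d↔w, v↔e.

awe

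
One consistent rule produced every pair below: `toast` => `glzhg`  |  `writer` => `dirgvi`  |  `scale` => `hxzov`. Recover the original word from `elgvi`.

voter

Each pair mirrors across the alphabet (t↔g, o↔l, a↔z): positions sum to 25. This is the alphabet-reversal cipher (Atbash): a becomes z, b becomes y, etc.
Reversing it on elgvi: e↔v, l↔o, g↔t, v↔e, i↔r.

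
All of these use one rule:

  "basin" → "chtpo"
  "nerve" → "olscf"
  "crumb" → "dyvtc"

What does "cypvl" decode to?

brook

It's a Vigenère-style cipher with numeric key [1,7]: position i shifts by key[i mod 2].
Reversing it on cypvl: c−1=b, y−7=r, p−1=o, v−7=o, l−1=k.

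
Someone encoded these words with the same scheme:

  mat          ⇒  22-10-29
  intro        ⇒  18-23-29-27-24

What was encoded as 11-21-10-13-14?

blade

Each letter is replaced by its alphabet position (a=1..z=26) + 9.
Undoing it on 11-21-10-13-14: 11→(11−9)÷1=2=b, 21→(21−9)÷1=12=l, 10→(10−9)÷1=1=a, 13→(13−9)÷1=4=d, 14→(14−9)÷1=5=e.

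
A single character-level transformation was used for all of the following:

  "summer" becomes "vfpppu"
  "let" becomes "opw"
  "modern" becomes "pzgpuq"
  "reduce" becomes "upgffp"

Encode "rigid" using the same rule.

The shift depends on letter class: consonant s→v is +3, but vowel u→f is +11. Vowels shift forward by 11 and consonants shift forward by 3.
Applying it to rigid: r(cons)+3=u, i(vowel)+11=t, g(cons)+3=j, i(vowel)+11=t, d(cons)+3=g.

utjtg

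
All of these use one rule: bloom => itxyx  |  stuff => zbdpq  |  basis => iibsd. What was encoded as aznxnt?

trench

In bloom: b→i is +7, l→t is +8, o→x is +9, o→y is +10 — the shift increases by 1 each position. Letter i (0-indexed) is shifted by i+7, so successive shifts are 7, 8, 9, ….
Decoding aznxnt: a−7=t, z−8=r, n−9=e, x−10=n, n−11=c, t−12=h.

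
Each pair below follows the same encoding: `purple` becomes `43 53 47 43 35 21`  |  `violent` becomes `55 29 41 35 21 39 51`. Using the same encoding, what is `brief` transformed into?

Each letter becomes 2×(its alphabet position, a=1..z=26) + 11.
Applying it to brief: b=2→15, r=18→47, i=9→29, e=5→21, f=6→23.

15 47 29 21 23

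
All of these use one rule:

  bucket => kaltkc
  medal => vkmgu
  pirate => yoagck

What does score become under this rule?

The shift depends on letter class: consonant b→k is +9, but vowel u→a is +6. Two shifts are in play — +6 for a/e/i/o/u, +9 for every other letter.
On score: s(cons)+9=b, c(cons)+9=l, o(vowel)+6=u, r(cons)+9=a, e(vowel)+6=k.

bluak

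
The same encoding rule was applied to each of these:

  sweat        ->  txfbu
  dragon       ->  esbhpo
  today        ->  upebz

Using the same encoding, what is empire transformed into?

fnqjsf

Compare letters: s→t is +1, w→x is +1, e→f is +1 — a constant shift. This is a Caesar cipher with shift 1.
Applying it to empire: e+1=f, m+1=n, p+1=q, i+1=j, r+1=s, e+1=f.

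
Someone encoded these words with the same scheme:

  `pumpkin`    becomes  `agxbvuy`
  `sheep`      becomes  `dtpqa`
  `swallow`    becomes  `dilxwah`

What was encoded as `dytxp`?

smile

It's a Vigenère-style cipher with numeric key [11,12]: position i shifts by key[i mod 2].
Undoing it on dytxp: d−11=s, y−12=m, t−11=i, x−12=l, p−11=e.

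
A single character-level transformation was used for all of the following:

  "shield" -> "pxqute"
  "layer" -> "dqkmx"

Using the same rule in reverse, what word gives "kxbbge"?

supply

The output letters match the input read backwards, each shifted +12: shield reversed is dleihs. Two steps: reverse the string, then apply a Caesar shift of +12.
Undoing it on kxbbge: shift back: k−12=y, x−12=l, b−12=p, b−12=p, g−12=u, e−12=s → ylppus; then reverse → supply.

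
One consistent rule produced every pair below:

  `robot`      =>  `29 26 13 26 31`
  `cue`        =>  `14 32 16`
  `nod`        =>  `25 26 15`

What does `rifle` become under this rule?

29 20 17 23 16

r is letter #18 and maps to 29: an offset of 11. Each letter is replaced by its alphabet position (a=1..z=26) + 11.
For rifle: r=18→29, i=9→20, f=6→17, l=12→23, e=5→16.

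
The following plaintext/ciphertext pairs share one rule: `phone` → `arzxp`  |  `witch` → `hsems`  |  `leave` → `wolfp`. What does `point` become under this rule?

aytxe

Shifts by position in phone: pos 0: p→a (+11), pos 1: h→r (+10), pos 2: o→z (+11), pos 3: n→x (+10) — repeating every 2. The shifts repeat in a cycle of length 2: positions 0,1,… shift by +11, +10, then the pattern repeats.
For point: p+11=a, o+10=y, i+11=t, n+10=x, t+11=e.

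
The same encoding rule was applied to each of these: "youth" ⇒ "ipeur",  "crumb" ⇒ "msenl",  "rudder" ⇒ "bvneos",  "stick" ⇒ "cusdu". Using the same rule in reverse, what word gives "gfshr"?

Shifts by position in youth: pos 0: y→i (+10), pos 1: o→p (+1), pos 2: u→e (+10), pos 3: t→u (+1) — repeating every 2. It's a Vigenère-style cipher with numeric key [10,1]: position i shifts by key[i mod 2].
Undoing it on gfshr: g−10=w, f−1=e, s−10=i, h−1=g, r−10=h.

weigh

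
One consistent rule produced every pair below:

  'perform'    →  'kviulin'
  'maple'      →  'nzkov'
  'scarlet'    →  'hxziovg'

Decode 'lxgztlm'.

octagon

Each pair mirrors across the alphabet (p↔k, e↔v, r↔i): positions sum to 25. This is the alphabet-reversal cipher (Atbash): a becomes z, b becomes y, etc.
Undoing it on lxgztlm: l↔o, x↔c, g↔t, z↔a, t↔g, l↔o, m↔n.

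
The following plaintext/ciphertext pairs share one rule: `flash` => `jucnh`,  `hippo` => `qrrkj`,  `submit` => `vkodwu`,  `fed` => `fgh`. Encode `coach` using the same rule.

The word is reversed, then every letter is shifted forward by 2.
Applying it to coach: reverse → hcaoc; then shift: h+2=j, c+2=e, a+2=c, o+2=q, c+2=e.

jecqe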